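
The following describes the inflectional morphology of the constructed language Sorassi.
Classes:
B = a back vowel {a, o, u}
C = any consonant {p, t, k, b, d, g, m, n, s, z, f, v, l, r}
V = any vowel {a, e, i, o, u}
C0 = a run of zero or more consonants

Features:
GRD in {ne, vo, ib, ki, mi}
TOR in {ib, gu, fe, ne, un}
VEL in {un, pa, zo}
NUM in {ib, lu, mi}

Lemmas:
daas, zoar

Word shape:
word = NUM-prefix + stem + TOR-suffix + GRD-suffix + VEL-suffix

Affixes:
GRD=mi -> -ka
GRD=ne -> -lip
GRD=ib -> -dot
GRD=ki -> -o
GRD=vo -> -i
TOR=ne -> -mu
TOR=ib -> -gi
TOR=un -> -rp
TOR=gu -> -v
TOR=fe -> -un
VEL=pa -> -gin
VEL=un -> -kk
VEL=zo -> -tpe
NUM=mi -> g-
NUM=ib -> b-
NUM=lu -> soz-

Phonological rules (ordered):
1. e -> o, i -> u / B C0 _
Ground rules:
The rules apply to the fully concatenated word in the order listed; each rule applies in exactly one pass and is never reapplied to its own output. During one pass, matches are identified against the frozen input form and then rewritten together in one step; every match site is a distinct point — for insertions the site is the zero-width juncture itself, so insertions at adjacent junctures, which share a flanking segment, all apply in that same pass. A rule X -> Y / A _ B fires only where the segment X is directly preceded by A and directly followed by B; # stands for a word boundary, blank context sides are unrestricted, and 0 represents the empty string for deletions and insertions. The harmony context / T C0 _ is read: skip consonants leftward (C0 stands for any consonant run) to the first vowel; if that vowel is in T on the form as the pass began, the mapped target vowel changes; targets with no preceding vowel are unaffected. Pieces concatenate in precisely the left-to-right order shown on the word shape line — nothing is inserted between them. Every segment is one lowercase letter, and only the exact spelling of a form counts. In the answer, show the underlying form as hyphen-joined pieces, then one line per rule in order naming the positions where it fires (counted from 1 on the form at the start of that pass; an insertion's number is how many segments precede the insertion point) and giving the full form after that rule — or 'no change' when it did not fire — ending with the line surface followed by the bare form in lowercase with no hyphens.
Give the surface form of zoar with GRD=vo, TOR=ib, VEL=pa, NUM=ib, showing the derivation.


underlying: b-zoar-gi-i-gin
1. e -> o, i -> u / B C0 _: fires at position(s) 7: bzoarguigin
surface: bzoarguigin


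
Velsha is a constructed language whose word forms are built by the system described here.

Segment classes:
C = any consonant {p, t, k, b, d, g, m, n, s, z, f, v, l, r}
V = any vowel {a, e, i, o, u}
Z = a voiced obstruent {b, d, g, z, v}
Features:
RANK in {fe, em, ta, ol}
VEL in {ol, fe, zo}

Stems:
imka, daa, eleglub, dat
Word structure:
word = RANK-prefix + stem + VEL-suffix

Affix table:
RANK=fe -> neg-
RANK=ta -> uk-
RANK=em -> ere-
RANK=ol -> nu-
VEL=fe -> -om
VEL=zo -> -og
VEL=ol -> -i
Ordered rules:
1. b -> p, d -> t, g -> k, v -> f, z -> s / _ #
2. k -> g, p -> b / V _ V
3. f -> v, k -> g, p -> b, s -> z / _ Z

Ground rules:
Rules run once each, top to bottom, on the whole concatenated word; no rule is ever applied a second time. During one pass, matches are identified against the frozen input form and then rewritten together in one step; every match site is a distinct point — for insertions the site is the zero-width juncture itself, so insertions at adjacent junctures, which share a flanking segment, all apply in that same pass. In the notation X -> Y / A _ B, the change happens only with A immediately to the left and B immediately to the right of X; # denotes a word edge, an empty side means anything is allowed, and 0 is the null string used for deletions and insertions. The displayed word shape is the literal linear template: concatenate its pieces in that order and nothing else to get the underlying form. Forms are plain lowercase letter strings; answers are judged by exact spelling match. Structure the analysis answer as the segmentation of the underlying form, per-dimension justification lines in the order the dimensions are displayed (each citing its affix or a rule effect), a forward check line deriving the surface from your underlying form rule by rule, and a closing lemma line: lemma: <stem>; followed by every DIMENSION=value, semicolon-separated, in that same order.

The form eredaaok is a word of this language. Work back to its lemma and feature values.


underlying: ere-daa-og
RANK=em - signalled by the affix ere-
VEL=zo - signalled by the affix -og
check: eredaaog -> eredaaok -> eredaaok -> eredaaok
lemma: daa; RANK=em; VEL=zo


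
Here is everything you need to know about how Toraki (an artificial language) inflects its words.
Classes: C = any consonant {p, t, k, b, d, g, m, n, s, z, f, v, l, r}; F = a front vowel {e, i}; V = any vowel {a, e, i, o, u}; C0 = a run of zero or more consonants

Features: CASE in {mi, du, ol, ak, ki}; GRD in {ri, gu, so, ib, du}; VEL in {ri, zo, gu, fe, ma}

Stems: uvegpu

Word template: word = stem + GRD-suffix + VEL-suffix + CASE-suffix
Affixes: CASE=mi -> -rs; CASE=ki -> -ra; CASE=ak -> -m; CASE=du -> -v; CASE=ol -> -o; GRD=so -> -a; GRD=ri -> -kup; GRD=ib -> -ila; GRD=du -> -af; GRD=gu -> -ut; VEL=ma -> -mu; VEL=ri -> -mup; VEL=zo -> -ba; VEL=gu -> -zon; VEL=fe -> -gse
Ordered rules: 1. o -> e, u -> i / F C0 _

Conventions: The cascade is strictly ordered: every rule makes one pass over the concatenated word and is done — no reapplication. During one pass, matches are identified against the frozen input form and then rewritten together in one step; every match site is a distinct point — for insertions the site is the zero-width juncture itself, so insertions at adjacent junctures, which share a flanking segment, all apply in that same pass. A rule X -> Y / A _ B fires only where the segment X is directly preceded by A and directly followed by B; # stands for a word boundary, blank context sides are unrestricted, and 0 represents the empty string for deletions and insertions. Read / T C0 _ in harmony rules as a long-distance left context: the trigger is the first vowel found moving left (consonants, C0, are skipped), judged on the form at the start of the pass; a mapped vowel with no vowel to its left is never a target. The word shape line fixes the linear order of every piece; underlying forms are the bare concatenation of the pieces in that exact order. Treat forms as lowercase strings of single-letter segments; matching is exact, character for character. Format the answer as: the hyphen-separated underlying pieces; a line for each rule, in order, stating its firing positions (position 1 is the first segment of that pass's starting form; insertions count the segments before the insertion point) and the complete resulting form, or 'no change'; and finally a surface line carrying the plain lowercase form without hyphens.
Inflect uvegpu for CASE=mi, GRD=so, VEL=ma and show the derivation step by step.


underlying: uvegpu-a-mu-rs
1. o -> e, u -> i / F C0 _: fires at position(s) 6: uvegpiamurs
surface: uvegpiamurs


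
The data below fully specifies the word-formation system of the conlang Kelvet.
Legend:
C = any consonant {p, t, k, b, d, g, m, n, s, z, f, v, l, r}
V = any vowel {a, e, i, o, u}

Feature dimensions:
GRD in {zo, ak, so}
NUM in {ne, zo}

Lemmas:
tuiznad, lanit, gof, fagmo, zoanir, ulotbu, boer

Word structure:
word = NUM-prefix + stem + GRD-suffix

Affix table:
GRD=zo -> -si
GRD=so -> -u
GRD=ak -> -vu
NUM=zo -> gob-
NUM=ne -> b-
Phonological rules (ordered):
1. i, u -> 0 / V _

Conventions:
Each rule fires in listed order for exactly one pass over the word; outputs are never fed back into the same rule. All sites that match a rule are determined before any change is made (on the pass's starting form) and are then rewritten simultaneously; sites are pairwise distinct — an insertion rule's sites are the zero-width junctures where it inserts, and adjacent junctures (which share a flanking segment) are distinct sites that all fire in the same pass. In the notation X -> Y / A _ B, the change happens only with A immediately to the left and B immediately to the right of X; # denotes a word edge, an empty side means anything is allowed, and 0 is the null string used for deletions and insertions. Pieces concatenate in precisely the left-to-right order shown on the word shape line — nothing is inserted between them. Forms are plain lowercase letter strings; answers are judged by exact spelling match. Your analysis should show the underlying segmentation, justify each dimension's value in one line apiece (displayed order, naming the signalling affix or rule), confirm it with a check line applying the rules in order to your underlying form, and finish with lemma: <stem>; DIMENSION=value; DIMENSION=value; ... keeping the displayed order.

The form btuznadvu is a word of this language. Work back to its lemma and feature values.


underlying: b-tuiznad-vu
GRD=ak - signalled by the affix -vu
NUM=ne - signalled by the affix b-
check: btuiznadvu -> btuznadvu
lemma: tuiznad; GRD=ak; NUM=ne


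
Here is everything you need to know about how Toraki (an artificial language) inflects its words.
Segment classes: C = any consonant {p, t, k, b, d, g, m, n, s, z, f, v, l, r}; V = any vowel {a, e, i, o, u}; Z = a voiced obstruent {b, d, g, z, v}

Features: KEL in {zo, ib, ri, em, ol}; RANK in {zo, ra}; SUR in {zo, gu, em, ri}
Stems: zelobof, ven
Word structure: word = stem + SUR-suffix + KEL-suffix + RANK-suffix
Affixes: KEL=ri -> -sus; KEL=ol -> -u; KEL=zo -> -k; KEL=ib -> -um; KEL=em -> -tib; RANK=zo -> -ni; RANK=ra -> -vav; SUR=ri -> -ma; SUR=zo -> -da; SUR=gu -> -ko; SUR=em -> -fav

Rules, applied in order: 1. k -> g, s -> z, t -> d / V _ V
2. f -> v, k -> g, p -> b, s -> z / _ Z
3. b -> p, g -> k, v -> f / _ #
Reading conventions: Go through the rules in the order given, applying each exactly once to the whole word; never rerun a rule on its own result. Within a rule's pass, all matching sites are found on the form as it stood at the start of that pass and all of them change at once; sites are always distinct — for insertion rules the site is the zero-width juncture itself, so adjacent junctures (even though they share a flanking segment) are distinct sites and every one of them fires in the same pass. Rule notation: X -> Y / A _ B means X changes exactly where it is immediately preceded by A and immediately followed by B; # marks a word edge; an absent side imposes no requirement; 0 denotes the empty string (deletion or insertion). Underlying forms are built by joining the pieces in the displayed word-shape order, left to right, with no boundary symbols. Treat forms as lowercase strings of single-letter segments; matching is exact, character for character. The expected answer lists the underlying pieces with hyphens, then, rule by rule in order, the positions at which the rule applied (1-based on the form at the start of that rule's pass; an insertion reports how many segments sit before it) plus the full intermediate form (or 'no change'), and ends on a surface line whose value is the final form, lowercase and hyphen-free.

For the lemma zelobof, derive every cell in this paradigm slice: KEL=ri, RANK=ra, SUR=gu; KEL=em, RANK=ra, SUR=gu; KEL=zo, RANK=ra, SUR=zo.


cell KEL=ri, RANK=ra, SUR=gu:
underlying: zelobof-ko-sus-vav
1. k -> g, s -> z, t -> d / V _ V: fires at position(s) 10: zelobofkozusvav
2. f -> v, k -> g, p -> b, s -> z / _ Z: fires at position(s) 12: zelobofkozuzvav
3. b -> p, g -> k, v -> f / _ #: fires at position(s) 15: zelobofkozuzvaf
surface: zelobofkozuzvaf

cell KEL=em, RANK=ra, SUR=gu:
underlying: zelobof-ko-tib-vav
1. k -> g, s -> z, t -> d / V _ V: fires at position(s) 10: zelobofkodibvav
2. f -> v, k -> g, p -> b, s -> z / _ Z: no change
3. b -> p, g -> k, v -> f / _ #: fires at position(s) 15: zelobofkodibvaf
surface: zelobofkodibvaf

cell KEL=zo, RANK=ra, SUR=zo:
underlying: zelobof-da-k-vav
1. k -> g, s -> z, t -> d / V _ V: no change
2. f -> v, k -> g, p -> b, s -> z / _ Z: fires at position(s) 7, 10: zelobovdagvav
3. b -> p, g -> k, v -> f / _ #: fires at position(s) 13: zelobovdagvaf
surface: zelobovdagvaf


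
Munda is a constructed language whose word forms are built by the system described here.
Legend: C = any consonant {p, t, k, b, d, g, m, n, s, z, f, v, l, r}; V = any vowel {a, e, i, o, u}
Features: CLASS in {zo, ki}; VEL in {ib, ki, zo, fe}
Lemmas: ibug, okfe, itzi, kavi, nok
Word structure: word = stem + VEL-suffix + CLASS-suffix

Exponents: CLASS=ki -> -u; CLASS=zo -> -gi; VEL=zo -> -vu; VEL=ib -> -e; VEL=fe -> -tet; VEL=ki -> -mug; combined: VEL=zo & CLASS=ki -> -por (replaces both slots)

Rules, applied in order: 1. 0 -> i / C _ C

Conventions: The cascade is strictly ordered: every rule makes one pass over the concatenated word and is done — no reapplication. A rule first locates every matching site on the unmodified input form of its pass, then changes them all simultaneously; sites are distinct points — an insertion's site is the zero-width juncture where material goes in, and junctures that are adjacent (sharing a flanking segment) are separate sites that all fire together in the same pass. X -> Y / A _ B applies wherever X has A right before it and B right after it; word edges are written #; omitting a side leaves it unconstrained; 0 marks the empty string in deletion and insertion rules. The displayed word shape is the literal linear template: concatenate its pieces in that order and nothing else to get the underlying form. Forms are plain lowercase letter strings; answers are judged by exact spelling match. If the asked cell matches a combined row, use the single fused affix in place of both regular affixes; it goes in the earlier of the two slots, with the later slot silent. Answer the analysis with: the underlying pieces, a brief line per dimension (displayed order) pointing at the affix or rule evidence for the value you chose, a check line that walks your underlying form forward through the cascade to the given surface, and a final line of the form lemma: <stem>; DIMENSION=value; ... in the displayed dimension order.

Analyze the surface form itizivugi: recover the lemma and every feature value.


underlying: itzi-vu-gi
CLASS=zo - signalled by the affix -gi
VEL=zo - signalled by the affix -vu
check: itzivugi -> itizivugi
lemma: itzi; CLASS=zo; VEL=zo


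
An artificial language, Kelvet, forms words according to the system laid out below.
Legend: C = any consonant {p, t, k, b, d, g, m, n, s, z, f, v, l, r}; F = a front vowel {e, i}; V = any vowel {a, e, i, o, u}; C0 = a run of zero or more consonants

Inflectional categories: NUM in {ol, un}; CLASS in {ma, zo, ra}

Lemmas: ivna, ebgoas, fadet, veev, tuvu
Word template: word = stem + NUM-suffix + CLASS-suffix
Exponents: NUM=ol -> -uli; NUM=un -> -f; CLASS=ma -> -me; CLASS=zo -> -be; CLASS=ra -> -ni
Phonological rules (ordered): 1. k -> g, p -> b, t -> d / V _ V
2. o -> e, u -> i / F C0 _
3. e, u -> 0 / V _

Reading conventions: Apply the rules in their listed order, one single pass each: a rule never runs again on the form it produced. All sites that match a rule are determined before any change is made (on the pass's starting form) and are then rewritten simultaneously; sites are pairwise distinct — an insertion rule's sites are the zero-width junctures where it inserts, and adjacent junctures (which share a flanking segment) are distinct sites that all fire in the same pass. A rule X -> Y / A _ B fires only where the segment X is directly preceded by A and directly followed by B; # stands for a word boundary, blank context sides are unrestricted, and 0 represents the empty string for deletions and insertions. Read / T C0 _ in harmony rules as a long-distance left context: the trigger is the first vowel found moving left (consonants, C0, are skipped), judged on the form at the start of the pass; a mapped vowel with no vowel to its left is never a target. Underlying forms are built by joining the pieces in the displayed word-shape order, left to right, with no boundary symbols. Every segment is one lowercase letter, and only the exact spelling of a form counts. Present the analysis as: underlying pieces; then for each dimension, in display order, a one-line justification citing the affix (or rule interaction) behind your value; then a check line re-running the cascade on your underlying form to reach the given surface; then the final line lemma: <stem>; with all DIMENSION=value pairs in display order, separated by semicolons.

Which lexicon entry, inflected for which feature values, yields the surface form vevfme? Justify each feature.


underlying: veev-f-me
NUM=un - signalled by the affix -f
CLASS=ma - signalled by the affix -me
check: veevfme -> veevfme -> veevfme -> vevfme
lemma: veev; NUM=un; CLASS=ma


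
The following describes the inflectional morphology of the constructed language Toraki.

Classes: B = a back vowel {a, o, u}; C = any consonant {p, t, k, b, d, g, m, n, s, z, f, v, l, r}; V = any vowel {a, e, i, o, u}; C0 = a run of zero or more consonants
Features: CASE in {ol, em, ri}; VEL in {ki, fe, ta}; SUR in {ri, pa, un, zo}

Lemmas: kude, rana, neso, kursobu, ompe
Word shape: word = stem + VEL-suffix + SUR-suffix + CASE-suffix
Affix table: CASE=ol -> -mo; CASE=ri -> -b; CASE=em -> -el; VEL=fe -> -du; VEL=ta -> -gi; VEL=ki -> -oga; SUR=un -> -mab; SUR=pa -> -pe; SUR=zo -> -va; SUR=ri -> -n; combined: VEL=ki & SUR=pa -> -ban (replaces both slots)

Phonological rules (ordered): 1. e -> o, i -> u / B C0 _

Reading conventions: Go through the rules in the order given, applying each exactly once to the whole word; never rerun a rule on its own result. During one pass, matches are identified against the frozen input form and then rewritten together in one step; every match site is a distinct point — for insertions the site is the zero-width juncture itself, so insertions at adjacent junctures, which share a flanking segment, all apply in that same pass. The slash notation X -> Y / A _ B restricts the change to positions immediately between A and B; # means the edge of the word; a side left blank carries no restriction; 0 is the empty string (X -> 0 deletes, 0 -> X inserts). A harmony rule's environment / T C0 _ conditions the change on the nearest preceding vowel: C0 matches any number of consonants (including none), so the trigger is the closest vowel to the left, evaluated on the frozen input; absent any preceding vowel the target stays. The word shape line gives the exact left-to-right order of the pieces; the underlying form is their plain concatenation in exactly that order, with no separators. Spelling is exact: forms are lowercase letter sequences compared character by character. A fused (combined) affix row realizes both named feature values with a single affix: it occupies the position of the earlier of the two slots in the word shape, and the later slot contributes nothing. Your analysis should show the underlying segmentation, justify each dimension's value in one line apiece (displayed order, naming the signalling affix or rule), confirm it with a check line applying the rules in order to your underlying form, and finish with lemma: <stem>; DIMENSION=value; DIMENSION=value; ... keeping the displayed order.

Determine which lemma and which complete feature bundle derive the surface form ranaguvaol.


underlying: rana-gi-va-el
CASE=em - signalled by the affix -el
VEL=ta - signalled by the affix -gi
SUR=zo - signalled by the affix -va
check: ranagivael -> ranaguvaol
lemma: rana; CASE=em; VEL=ta; SUR=zo


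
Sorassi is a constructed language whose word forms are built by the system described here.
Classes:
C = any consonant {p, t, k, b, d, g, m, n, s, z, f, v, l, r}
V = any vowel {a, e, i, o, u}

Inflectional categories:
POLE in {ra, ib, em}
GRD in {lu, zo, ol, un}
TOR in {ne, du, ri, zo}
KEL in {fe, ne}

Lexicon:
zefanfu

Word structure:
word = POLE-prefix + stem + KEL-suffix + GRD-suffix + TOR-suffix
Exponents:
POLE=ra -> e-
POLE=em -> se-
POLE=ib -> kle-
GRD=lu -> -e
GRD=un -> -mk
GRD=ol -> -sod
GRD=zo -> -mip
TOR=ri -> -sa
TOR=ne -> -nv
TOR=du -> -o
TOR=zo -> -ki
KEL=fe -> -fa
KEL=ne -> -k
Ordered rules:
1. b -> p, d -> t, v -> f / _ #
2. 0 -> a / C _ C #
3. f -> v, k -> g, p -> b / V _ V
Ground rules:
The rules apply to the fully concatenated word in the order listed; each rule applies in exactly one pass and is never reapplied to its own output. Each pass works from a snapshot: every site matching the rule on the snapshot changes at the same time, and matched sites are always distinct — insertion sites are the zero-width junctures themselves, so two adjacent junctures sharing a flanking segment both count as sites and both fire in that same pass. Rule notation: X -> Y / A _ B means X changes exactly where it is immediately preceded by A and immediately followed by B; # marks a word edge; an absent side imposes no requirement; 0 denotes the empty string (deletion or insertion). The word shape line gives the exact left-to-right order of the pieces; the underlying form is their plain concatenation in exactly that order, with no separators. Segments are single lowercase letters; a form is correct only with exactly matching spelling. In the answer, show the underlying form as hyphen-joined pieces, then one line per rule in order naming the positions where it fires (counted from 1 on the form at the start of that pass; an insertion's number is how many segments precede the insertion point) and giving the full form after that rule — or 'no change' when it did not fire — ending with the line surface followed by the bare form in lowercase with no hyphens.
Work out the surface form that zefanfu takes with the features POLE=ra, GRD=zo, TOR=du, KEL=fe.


underlying: e-zefanfu-fa-mip-o
1. b -> p, d -> t, v -> f / _ #: no change
2. 0 -> a / C _ C #: no change
3. f -> v, k -> g, p -> b / V _ V: fires at position(s) 4, 9, 13: ezevanfuvamibo
surface: ezevanfuvamibo


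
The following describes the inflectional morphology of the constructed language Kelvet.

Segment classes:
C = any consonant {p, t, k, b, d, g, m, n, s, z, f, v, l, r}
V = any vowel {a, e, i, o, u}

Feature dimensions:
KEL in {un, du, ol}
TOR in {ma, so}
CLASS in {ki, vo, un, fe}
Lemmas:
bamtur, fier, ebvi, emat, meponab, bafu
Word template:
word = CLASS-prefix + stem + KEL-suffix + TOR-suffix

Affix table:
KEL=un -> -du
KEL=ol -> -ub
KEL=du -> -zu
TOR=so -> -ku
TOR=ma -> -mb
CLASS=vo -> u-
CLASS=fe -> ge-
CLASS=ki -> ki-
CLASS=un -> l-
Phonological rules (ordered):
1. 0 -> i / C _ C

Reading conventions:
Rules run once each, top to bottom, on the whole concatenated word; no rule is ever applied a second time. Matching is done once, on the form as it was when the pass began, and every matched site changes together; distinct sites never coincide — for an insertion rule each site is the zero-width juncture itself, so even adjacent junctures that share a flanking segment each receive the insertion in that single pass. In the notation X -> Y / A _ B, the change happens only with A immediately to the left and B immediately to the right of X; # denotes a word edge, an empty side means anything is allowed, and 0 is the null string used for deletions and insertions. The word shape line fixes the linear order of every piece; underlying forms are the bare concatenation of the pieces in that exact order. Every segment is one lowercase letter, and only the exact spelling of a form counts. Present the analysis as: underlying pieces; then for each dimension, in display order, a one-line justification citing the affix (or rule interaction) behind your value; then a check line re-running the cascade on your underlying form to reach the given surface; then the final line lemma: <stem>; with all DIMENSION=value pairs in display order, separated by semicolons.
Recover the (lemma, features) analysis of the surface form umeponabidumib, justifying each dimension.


underlying: u-meponab-du-mb
KEL=un - signalled by the affix -du
TOR=ma - signalled by the affix -mb
CLASS=vo - signalled by the affix u-
check: umeponabdumb -> umeponabidumib
lemma: meponab; KEL=un; TOR=ma; CLASS=vo


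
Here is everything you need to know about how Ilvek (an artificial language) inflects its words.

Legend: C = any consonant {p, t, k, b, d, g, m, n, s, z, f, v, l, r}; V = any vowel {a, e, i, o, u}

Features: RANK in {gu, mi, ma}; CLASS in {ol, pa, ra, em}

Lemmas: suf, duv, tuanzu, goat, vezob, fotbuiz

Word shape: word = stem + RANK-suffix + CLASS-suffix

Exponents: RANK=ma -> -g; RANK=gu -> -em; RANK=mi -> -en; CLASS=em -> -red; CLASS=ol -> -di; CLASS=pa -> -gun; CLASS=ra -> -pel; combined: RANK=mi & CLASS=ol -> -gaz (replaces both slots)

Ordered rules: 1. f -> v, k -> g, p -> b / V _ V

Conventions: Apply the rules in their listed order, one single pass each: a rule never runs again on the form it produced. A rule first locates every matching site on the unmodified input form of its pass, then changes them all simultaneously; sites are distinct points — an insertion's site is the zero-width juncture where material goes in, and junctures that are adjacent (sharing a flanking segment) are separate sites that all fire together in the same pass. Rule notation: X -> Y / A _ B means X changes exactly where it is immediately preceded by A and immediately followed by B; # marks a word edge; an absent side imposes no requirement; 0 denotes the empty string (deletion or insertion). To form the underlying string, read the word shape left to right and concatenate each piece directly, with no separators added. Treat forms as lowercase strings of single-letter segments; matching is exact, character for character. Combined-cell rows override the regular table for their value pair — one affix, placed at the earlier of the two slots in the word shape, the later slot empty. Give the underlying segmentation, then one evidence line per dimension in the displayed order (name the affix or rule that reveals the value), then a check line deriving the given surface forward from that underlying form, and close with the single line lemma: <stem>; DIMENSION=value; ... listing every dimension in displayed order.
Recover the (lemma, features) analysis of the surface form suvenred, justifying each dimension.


underlying: suf-en-red
RANK=mi - signalled by the affix -en
CLASS=em - signalled by the affix -red
check: sufenred -> suvenred
lemma: suf; RANK=mi; CLASS=em


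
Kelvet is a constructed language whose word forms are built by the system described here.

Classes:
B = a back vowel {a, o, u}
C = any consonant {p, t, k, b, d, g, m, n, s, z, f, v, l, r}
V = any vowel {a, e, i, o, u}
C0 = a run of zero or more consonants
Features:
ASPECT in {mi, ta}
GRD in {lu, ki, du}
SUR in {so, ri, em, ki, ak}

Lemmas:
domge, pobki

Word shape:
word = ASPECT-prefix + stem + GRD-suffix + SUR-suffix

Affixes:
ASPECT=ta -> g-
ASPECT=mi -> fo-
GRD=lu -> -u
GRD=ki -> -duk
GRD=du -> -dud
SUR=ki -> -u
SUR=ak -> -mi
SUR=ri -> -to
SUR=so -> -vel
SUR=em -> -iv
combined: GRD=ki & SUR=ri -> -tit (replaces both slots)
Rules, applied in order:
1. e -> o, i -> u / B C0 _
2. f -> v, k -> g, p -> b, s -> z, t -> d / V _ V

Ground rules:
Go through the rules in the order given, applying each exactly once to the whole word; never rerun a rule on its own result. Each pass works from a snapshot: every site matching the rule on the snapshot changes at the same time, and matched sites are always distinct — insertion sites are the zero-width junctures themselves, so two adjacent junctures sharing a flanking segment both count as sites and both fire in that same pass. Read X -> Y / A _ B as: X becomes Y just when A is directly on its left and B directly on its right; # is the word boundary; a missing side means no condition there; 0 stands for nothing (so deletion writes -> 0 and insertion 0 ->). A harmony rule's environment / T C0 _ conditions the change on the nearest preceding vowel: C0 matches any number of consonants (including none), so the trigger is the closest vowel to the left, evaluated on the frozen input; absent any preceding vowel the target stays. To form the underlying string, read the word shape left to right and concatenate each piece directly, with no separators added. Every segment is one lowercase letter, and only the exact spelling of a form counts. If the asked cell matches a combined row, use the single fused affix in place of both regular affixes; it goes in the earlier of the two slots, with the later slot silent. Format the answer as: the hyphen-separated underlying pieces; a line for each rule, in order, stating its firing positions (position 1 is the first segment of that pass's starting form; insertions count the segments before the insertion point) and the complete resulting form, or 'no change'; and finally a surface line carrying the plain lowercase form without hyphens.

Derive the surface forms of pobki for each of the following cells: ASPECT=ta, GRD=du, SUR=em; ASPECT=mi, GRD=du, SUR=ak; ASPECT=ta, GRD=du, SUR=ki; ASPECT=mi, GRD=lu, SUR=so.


cell ASPECT=ta, GRD=du, SUR=em:
underlying: g-pobki-dud-iv
1. e -> o, i -> u / B C0 _: fires at position(s) 6, 10: gpobkududuv
2. f -> v, k -> g, p -> b, s -> z, t -> d / V _ V: no change
surface: gpobkududuv

cell ASPECT=mi, GRD=du, SUR=ak:
underlying: fo-pobki-dud-mi
1. e -> o, i -> u / B C0 _: fires at position(s) 7, 12: fopobkududmu
2. f -> v, k -> g, p -> b, s -> z, t -> d / V _ V: fires at position(s) 3: fobobkududmu
surface: fobobkududmu

cell ASPECT=ta, GRD=du, SUR=ki:
underlying: g-pobki-dud-u
1. e -> o, i -> u / B C0 _: fires at position(s) 6: gpobkududu
2. f -> v, k -> g, p -> b, s -> z, t -> d / V _ V: no change
surface: gpobkududu

cell ASPECT=mi, GRD=lu, SUR=so:
underlying: fo-pobki-u-vel
1. e -> o, i -> u / B C0 _: fires at position(s) 7, 10: fopobkuuvol
2. f -> v, k -> g, p -> b, s -> z, t -> d / V _ V: fires at position(s) 3: fobobkuuvol
surface: fobobkuuvol


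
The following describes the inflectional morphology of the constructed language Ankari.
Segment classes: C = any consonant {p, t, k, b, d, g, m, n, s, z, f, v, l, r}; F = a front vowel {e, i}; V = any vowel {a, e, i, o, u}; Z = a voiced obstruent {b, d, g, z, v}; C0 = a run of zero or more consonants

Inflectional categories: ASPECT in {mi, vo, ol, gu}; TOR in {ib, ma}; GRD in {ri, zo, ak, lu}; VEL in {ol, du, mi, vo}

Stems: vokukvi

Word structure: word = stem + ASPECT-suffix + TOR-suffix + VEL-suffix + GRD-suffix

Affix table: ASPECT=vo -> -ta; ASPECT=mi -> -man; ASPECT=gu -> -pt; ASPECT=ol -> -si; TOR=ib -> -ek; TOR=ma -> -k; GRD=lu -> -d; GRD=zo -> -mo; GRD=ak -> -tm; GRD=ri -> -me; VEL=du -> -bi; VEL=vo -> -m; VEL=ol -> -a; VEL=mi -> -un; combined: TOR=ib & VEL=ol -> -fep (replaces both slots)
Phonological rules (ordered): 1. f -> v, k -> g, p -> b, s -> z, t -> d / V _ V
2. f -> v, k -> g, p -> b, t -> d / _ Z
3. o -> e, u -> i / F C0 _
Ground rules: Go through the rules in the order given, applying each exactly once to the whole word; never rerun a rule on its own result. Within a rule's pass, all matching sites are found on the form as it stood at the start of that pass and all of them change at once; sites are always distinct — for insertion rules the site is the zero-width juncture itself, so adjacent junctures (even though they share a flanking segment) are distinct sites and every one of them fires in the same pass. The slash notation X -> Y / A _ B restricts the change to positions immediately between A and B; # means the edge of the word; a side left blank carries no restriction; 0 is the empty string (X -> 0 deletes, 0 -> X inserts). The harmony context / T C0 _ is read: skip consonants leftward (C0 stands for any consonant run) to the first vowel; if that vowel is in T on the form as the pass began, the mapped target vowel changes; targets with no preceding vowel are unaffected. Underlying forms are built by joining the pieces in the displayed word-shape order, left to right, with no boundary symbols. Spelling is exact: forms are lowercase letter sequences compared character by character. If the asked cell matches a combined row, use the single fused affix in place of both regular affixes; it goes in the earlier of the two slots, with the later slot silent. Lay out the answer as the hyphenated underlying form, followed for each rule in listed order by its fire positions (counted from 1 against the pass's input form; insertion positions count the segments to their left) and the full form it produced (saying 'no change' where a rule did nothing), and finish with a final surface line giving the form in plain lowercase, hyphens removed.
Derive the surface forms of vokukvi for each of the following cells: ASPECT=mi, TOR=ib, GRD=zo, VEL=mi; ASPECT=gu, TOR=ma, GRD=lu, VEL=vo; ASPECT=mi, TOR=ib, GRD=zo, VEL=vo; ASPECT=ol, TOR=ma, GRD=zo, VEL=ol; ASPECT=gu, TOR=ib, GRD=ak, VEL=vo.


cell ASPECT=mi, TOR=ib, GRD=zo, VEL=mi:
underlying: vokukvi-man-ek-un-mo
1. f -> v, k -> g, p -> b, s -> z, t -> d / V _ V: fires at position(s) 3, 12: vogukvimanegunmo
2. f -> v, k -> g, p -> b, t -> d / _ Z: fires at position(s) 5: vogugvimanegunmo
3. o -> e, u -> i / F C0 _: fires at position(s) 13: vogugvimaneginmo
surface: vogugvimaneginmo

cell ASPECT=gu, TOR=ma, GRD=lu, VEL=vo:
underlying: vokukvi-pt-k-m-d
1. f -> v, k -> g, p -> b, s -> z, t -> d / V _ V: fires at position(s) 3: vogukviptkmd
2. f -> v, k -> g, p -> b, t -> d / _ Z: fires at position(s) 5: vogugviptkmd
3. o -> e, u -> i / F C0 _: no change
surface: vogugviptkmd

cell ASPECT=mi, TOR=ib, GRD=zo, VEL=vo:
underlying: vokukvi-man-ek-m-mo
1. f -> v, k -> g, p -> b, s -> z, t -> d / V _ V: fires at position(s) 3: vogukvimanekmmo
2. f -> v, k -> g, p -> b, t -> d / _ Z: fires at position(s) 5: vogugvimanekmmo
3. o -> e, u -> i / F C0 _: fires at position(s) 15: vogugvimanekmme
surface: vogugvimanekmme

cell ASPECT=ol, TOR=ma, GRD=zo, VEL=ol:
underlying: vokukvi-si-k-a-mo
1. f -> v, k -> g, p -> b, s -> z, t -> d / V _ V: fires at position(s) 3, 8, 10: vogukvizigamo
2. f -> v, k -> g, p -> b, t -> d / _ Z: fires at position(s) 5: vogugvizigamo
3. o -> e, u -> i / F C0 _: no change
surface: vogugvizigamo

cell ASPECT=gu, TOR=ib, GRD=ak, VEL=vo:
underlying: vokukvi-pt-ek-m-tm
1. f -> v, k -> g, p -> b, s -> z, t -> d / V _ V: fires at position(s) 3: vogukviptekmtm
2. f -> v, k -> g, p -> b, t -> d / _ Z: fires at position(s) 5: vogugviptekmtm
3. o -> e, u -> i / F C0 _: no change
surface: vogugviptekmtm


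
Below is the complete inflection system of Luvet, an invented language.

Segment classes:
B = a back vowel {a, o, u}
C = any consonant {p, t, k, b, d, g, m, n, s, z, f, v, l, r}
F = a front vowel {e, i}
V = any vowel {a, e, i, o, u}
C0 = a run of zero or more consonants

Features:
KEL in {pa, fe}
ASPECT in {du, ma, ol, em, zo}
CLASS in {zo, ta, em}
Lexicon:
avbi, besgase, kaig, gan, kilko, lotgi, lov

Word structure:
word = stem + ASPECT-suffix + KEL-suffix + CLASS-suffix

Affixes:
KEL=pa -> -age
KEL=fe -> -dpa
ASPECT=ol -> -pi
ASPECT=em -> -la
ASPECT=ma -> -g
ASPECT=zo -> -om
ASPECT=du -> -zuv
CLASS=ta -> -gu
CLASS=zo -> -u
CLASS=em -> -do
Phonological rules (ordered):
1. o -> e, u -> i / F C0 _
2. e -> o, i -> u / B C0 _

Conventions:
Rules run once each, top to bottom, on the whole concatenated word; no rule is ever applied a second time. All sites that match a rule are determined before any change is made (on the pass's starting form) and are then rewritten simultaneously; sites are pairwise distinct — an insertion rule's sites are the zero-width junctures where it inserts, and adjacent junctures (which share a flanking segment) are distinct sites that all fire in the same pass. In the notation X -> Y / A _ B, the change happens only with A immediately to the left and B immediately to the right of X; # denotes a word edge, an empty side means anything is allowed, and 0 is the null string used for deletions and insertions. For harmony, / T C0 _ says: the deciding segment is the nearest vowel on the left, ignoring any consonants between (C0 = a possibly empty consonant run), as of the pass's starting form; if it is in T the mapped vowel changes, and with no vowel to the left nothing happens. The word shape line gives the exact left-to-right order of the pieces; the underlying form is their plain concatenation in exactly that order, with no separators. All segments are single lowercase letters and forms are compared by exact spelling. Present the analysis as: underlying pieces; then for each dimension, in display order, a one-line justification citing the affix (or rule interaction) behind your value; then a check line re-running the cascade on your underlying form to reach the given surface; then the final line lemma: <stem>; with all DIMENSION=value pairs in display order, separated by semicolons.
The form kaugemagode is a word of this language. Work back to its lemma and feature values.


underlying: kaig-om-age-do
KEL=pa - signalled by the affix -age
ASPECT=zo - signalled by the affix -om
CLASS=em - signalled by the affix -do
check: kaigomagedo -> kaigemagede -> kaugemagode
lemma: kaig; KEL=pa; ASPECT=zo; CLASS=em


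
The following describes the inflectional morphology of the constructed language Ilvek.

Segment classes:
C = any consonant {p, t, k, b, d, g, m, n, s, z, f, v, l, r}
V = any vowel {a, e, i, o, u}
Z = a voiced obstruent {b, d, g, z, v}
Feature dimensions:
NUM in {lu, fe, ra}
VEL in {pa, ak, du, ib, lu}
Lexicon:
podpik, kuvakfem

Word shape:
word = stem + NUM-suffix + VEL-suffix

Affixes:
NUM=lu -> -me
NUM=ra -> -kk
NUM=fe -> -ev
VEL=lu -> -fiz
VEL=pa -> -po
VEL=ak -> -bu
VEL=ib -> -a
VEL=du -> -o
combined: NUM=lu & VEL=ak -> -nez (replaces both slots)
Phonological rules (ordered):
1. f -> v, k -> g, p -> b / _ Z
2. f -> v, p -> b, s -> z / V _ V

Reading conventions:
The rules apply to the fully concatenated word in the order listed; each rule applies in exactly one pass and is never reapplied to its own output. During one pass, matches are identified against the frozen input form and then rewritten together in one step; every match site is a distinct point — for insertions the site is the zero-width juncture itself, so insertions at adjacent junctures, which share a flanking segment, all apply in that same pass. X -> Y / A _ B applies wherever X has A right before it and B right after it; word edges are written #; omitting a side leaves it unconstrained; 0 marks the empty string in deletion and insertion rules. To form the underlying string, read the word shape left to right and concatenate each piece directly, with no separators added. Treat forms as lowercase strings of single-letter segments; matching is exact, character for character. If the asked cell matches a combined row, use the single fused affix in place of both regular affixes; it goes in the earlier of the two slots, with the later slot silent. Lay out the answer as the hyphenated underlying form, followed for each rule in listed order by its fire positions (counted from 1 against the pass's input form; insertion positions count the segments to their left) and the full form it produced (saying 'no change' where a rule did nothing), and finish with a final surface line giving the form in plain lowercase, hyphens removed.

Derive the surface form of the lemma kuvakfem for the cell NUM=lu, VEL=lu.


underlying: kuvakfem-me-fiz
1. f -> v, k -> g, p -> b / _ Z: no change
2. f -> v, p -> b, s -> z / V _ V: fires at position(s) 11: kuvakfemmeviz
surface: kuvakfemmeviz


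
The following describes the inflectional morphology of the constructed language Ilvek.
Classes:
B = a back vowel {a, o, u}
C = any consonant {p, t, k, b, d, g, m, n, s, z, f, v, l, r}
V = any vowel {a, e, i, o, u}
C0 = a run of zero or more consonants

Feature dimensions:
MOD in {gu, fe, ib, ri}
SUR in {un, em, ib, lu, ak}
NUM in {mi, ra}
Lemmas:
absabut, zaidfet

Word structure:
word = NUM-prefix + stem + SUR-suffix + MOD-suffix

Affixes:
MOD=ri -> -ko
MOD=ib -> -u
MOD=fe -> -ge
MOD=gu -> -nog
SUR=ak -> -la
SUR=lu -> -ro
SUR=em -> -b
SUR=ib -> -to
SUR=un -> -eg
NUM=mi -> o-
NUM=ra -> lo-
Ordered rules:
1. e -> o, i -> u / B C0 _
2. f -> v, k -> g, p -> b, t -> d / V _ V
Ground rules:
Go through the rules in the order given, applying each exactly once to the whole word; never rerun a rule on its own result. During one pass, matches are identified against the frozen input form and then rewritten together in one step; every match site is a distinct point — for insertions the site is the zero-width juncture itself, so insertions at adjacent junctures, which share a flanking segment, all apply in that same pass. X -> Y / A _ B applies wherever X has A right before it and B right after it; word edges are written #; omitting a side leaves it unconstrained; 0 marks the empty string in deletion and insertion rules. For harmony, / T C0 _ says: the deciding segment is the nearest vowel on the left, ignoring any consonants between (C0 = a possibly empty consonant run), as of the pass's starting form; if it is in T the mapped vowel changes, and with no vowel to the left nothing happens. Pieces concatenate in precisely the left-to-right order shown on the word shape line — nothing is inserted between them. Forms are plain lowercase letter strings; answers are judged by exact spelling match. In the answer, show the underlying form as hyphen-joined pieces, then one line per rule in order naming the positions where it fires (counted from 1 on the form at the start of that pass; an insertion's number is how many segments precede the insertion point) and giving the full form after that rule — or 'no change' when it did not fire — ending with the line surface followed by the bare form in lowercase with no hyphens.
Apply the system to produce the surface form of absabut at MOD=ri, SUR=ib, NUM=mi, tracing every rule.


underlying: o-absabut-to-ko
1. e -> o, i -> u / B C0 _: no change
2. f -> v, k -> g, p -> b, t -> d / V _ V: fires at position(s) 11: oabsabuttogo
surface: oabsabuttogo
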